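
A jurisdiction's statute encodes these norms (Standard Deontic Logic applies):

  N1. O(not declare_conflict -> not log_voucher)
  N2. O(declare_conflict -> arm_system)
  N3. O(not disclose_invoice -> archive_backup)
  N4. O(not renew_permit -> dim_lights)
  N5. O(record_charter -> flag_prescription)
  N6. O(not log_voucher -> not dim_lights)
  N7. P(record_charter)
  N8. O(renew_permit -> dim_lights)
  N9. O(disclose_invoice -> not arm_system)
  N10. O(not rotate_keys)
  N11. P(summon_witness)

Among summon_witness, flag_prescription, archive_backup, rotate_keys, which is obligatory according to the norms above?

By case analysis on renew_permit: premise 8 gives O(renew_permit -> dim_lights) and premise 4 gives O(not renew_permit -> dim_lights), so O(dim_lights) either way.
The contrapositive of premise 6 (O(not log_voucher -> not dim_lights)) is O(dim_lights -> log_voucher), and O(dim_lights) is already established, so O(log_voucher).
Premise 1, O(not declare_conflict -> not log_voucher), contraposes to O(log_voucher -> declare_conflict); with O(log_voucher) we get O(declare_conflict).
With premise 2, O(declare_conflict -> arm_system), the K-axiom yields O(arm_system).
Premise 9, O(disclose_invoice -> not arm_system), contraposes to O(arm_system -> not disclose_invoice); with O(arm_system) we get O(not disclose_invoice).
With premise 3, O(not disclose_invoice -> archive_backup), the K-axiom yields O(archive_backup).
So O(archive_backup) holds — archive_backup is obligatory. None of the other listed options is made obligatory by any chain of premises.

archive_backup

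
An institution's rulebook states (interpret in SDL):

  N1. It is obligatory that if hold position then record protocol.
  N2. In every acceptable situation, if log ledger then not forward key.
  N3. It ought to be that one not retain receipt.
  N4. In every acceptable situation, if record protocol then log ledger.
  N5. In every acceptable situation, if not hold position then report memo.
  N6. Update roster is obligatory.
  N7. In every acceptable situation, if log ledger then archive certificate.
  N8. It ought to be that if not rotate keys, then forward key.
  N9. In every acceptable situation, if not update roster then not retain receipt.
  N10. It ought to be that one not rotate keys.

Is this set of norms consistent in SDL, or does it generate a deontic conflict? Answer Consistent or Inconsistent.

Premise 9 is O(¬update_roster → ¬retain_receipt); even if O(¬retain_receipt) held, inferring O(¬update_roster) would be affirming the consequent — invalid.
So O(¬update_roster) is not derivable, and the apparent clash with O(update_roster) does not arise.
A world satisfying every obligation exists (e.g. archive_certificate=false, forward_key=true, hold_position=false, log_ledger=false, record_protocol=false, report_memo=true, retain_receipt=false, rotate_keys=false, update_roster=true); no atom is both obligatory and forbidden, so the set is consistent.

Consistent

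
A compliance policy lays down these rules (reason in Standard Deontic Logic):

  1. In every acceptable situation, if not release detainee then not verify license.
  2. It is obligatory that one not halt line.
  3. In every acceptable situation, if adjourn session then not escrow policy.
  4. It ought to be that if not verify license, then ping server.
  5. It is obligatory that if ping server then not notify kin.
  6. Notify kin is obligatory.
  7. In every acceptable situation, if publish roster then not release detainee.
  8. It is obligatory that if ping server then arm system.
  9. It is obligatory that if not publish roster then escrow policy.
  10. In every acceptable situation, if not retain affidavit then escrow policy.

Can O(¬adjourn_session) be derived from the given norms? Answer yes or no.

Yes

Premise 6 gives O(notify_kin).
The contrapositive of premise 5 (O(ping_server → ¬notify_kin)) is O(notify_kin → ¬ping_server), and O(notify_kin) is already established, so O(¬ping_server).
The contrapositive of premise 4 (O(¬verify_license → ping_server)) is O(¬ping_server → verify_license), and O(¬ping_server) is already established, so O(verify_license).
Premise 1 is O(¬release_detainee → ¬verify_license); contrapositively O(verify_license → release_detainee). Since O(verify_license) holds, K gives O(release_detainee).
The contrapositive of premise 7 (O(publish_roster → ¬release_detainee)) is O(release_detainee → ¬publish_roster), and O(release_detainee) is already established, so O(¬publish_roster).
Applying K to premise 9 (O(¬publish_roster → escrow_policy)) and O(¬publish_roster) yields O(escrow_policy).
The contrapositive of premise 3 (O(adjourn_session → ¬escrow_policy)) is O(escrow_policy → ¬adjourn_session), and O(escrow_policy) is already established, so O(¬adjourn_session).
Premises 2, 8, 10 do not contribute to this derivation.
So O(¬adjourn_session) follows.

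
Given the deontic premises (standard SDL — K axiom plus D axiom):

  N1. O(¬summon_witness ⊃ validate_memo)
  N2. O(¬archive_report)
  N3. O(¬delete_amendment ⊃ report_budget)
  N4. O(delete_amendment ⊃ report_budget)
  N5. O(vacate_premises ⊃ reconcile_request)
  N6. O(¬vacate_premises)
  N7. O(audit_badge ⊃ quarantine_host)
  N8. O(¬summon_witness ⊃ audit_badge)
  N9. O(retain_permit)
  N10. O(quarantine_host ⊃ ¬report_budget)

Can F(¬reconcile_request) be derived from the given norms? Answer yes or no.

Premise 5 is O(vacate_premises ⊃ reconcile_request), but O(vacate_premises) is not derivable from the premises, so it does not yield O(reconcile_request).
No other premise forces O(reconcile_request). An ideal world satisfying every premise can still have ¬reconcile_request true, so F(¬reconcile_request) is not derivable.

No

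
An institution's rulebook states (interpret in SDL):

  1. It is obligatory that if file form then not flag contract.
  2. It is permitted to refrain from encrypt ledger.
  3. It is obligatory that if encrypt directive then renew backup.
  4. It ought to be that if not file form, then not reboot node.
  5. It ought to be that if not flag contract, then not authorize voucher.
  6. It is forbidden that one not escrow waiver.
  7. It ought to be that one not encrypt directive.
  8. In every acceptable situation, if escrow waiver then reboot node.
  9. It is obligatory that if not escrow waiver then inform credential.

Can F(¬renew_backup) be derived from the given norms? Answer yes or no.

Premise 3 is O(encrypt_directive → renew_backup), but O(encrypt_directive) is not derivable from the premises, so it does not yield O(renew_backup).
No other premise forces O(renew_backup). An ideal world satisfying every premise can still have ¬renew_backup true, so F(¬renew_backup) is not derivable.

No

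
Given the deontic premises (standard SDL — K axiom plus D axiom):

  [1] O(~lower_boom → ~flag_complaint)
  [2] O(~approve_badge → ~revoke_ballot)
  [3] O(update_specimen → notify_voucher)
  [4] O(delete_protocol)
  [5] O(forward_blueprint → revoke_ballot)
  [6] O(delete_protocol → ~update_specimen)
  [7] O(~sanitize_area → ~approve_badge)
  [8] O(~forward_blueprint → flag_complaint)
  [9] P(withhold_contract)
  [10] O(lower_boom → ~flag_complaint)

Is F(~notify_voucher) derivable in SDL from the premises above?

No

Premise 3 is O(update_specimen → notify_voucher), but O(update_specimen) is not derivable from the premises, so it does not yield O(notify_voucher).
No other premise forces O(notify_voucher). An ideal world satisfying every premise can still have ~notify_voucher true, so F(~notify_voucher) is not derivable.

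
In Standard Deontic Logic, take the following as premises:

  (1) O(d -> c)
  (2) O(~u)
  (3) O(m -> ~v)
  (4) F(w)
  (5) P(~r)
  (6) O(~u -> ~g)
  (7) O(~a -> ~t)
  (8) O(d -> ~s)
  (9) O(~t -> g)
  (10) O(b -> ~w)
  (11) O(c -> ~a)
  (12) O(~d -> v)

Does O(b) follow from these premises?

Premise 10 is O(b -> ~w); even if O(~w) held, inferring O(b) would be affirming the consequent — invalid.
No other premise forces O(b). An ideal world satisfying every premise can still have b false, so O(b) is not derivable.

No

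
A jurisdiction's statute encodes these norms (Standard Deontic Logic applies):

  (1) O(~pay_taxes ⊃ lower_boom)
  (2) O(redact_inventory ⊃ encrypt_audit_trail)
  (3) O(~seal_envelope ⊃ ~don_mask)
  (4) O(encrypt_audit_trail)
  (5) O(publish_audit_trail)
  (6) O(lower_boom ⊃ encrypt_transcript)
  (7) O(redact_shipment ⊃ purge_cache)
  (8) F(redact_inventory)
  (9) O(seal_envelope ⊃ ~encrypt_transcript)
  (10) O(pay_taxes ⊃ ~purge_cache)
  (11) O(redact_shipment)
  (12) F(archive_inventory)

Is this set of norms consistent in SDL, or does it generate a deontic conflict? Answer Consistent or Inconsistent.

Premise 2 is O(redact_inventory ⊃ encrypt_audit_trail); even if O(encrypt_audit_trail) held, inferring O(redact_inventory) would be affirming the consequent — invalid.
So O(redact_inventory) is not derivable, and the apparent clash with O(~redact_inventory) does not arise.
A world satisfying every obligation exists (e.g. archive_inventory=false, don_mask=false, encrypt_audit_trail=true, encrypt_transcript=true, lower_boom=true, pay_taxes=false, publish_audit_trail=true, purge_cache=true, redact_inventory=false, redact_shipment=true, seal_envelope=false); no atom is both obligatory and forbidden, so the set is consistent.

Consistent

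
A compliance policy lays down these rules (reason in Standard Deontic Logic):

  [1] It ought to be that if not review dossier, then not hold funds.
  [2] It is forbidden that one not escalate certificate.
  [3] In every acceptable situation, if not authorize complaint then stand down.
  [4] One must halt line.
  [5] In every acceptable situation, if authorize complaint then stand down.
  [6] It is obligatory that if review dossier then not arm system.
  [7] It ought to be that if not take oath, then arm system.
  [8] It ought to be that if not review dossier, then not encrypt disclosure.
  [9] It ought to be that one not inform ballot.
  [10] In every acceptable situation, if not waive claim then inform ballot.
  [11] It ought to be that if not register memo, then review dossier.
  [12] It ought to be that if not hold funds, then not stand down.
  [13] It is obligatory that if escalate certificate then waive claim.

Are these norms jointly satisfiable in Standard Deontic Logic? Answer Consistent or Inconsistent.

Premise 10 is O(¬waive_claim → inform_ballot), but O(¬waive_claim) is not derivable from the premises, so it does not yield O(inform_ballot).
So O(inform_ballot) is not derivable, and the apparent clash with O(¬inform_ballot) does not arise.
A world satisfying every obligation exists (e.g. arm_system=false, authorize_complaint=false, encrypt_disclosure=false, escalate_certificate=true, halt_line=true, hold_funds=true, inform_ballot=false, register_memo=false, review_dossier=true, stand_down=true, take_oath=true, waive_claim=true); no atom is both obligatory and forbidden, so the set is consistent.

Consistent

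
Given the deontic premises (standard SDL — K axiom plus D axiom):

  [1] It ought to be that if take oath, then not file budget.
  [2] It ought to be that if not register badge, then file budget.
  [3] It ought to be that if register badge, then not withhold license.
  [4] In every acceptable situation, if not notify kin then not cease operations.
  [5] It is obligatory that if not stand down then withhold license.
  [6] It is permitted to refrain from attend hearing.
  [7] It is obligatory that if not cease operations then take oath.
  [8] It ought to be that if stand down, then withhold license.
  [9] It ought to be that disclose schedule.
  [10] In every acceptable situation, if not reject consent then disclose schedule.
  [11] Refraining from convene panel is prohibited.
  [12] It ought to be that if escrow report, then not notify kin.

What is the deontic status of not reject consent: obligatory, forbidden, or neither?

Premise 10 is O(¬reject_consent → disclose_schedule); even if O(disclose_schedule) held, inferring O(¬reject_consent) would be affirming the consequent — invalid.
No premise or chain of K-axiom applications forces O(¬reject_consent), and none forces O(reject_consent). So ¬reject_consent is neither obligatory nor forbidden under these norms.

Neither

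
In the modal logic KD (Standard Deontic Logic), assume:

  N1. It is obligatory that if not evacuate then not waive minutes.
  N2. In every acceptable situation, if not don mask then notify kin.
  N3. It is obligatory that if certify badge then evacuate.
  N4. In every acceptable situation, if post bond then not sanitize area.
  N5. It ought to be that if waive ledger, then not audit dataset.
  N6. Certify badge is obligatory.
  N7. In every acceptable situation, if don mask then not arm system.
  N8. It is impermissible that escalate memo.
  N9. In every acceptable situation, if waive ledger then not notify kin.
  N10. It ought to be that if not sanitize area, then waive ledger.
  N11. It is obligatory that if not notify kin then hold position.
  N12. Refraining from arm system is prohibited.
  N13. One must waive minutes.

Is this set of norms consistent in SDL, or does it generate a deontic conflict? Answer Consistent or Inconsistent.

Premise 1 is O(¬evacuate → ¬waive_minutes), but O(¬evacuate) is not derivable from the premises, so it does not yield O(¬waive_minutes).
So O(¬waive_minutes) is not derivable, and the apparent clash with O(waive_minutes) does not arise.
A world satisfying every obligation exists (e.g. arm_system=true, audit_dataset=false, certify_badge=true, don_mask=false, escalate_memo=false, evacuate=true, hold_position=false, notify_kin=true, post_bond=false, sanitize_area=true, waive_ledger=false, waive_minutes=true); no atom is both obligatory and forbidden, so the set is consistent.

Consistent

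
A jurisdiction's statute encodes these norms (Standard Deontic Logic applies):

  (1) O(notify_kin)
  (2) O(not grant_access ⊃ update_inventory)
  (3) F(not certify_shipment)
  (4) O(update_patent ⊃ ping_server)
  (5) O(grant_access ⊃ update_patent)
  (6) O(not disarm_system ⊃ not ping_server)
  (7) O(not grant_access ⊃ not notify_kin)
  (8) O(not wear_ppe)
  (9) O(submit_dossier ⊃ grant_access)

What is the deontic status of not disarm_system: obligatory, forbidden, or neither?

Premise 1 gives O(notify_kin).
Premise 7 is O(not grant_access ⊃ not notify_kin); contrapositively O(notify_kin ⊃ grant_access). Since O(notify_kin) holds, K gives O(grant_access).
From O(grant_access) and premise 5, O(grant_access ⊃ update_patent), we obtain O(update_patent).
From O(update_patent) and premise 4, O(update_patent ⊃ ping_server), we obtain O(ping_server).
Premise 6 is O(not disarm_system ⊃ not ping_server); contrapositively O(ping_server ⊃ disarm_system). Since O(ping_server) holds, K gives O(disarm_system).
Premises 2, 3, 8, 9 do not contribute to this derivation.
Thus O(disarm_system), which is F(not disarm_system): not disarm_system is forbidden.

Forbidden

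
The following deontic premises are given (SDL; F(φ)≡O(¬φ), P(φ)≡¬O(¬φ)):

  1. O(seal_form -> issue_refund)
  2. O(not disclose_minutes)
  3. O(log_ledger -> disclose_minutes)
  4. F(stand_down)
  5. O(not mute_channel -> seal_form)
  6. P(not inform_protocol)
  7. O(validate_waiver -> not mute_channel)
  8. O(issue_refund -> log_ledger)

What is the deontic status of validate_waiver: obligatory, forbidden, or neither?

Premise 2 states O(not disclose_minutes) outright.
Premise 3, O(log_ledger -> disclose_minutes), contraposes to O(not disclose_minutes -> not log_ledger); with O(not disclose_minutes) we get O(not log_ledger).
Premise 8, O(issue_refund -> log_ledger), contraposes to O(not log_ledger -> not issue_refund); with O(not log_ledger) we get O(not issue_refund).
Premise 1, O(seal_form -> issue_refund), contraposes to O(not issue_refund -> not seal_form); with O(not issue_refund) we get O(not seal_form).
Premise 5, O(not mute_channel -> seal_form), contraposes to O(not seal_form -> mute_channel); with O(not seal_form) we get O(mute_channel).
Premise 7, O(validate_waiver -> not mute_channel), contraposes to O(mute_channel -> not validate_waiver); with O(mute_channel) we get O(not validate_waiver).
Premises 4, 6 do not contribute to this derivation.
Thus O(not validate_waiver), which is F(validate_waiver): validate_waiver is forbidden.

Forbidden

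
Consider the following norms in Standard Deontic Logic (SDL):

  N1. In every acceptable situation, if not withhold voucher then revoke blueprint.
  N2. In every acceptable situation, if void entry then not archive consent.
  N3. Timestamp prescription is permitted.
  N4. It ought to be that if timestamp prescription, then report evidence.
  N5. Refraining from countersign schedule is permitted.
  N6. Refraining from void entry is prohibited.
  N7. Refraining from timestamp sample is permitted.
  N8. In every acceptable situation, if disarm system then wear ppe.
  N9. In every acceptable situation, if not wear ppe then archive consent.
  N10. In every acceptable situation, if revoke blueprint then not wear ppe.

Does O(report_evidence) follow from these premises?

Premise 4 is O(timestamp_prescription → report_evidence), but O(timestamp_prescription) is not derivable from the premises (the permission P(timestamp_prescription) asserts only ¬O(¬timestamp_prescription), not O(timestamp_prescription)), so it does not yield O(report_evidence).
No other premise forces O(report_evidence). An ideal world satisfying every premise can still have report_evidence false, so O(report_evidence) is not derivable.

No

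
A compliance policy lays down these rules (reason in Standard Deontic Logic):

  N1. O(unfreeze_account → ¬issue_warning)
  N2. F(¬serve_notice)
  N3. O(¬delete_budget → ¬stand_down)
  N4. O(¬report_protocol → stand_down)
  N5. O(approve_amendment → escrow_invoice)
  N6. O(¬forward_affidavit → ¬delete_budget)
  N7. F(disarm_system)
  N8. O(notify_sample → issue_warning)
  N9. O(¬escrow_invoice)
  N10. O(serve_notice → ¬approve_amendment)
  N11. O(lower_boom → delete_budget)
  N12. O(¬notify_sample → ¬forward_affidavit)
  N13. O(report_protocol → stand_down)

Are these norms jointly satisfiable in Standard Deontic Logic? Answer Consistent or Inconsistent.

Consistent

Premise 5 is O(approve_amendment → escrow_invoice), but O(approve_amendment) is not derivable from the premises, so it does not yield O(escrow_invoice).
So O(escrow_invoice) is not derivable, and the apparent clash with O(¬escrow_invoice) does not arise.
A world satisfying every obligation exists (e.g. approve_amendment=false, delete_budget=true, disarm_system=false, escrow_invoice=false, forward_affidavit=true, issue_warning=true, lower_boom=false, notify_sample=true, report_protocol=false, serve_notice=true, stand_down=true, unfreeze_account=false); no atom is both obligatory and forbidden, so the set is consistent.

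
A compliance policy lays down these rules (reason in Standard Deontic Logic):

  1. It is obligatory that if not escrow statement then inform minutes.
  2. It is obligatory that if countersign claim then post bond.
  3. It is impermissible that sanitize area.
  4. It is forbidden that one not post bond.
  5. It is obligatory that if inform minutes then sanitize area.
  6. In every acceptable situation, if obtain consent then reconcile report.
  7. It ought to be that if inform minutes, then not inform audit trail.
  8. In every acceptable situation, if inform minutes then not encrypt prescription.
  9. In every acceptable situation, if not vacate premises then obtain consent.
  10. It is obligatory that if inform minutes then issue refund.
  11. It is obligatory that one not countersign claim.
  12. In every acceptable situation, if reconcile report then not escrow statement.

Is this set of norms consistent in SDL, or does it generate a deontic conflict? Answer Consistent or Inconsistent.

Premise 2 is O(countersign_claim → post_bond); even if O(post_bond) held, inferring O(countersign_claim) would be affirming the consequent — invalid.
So O(countersign_claim) is not derivable, and the apparent clash with O(¬countersign_claim) does not arise.
A world satisfying every obligation exists (e.g. countersign_claim=false, encrypt_prescription=false, escrow_statement=true, inform_audit_trail=false, inform_minutes=false, issue_refund=false, obtain_consent=false, post_bond=true, reconcile_report=false, sanitize_area=false, vacate_premises=true); no atom is both obligatory and forbidden, so the set is consistent.

Consistent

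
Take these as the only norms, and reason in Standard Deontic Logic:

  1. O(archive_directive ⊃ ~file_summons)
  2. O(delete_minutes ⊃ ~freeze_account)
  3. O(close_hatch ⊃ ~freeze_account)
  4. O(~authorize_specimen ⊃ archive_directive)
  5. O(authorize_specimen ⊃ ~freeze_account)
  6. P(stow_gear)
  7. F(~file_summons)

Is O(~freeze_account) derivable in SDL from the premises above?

F(~file_summons) at premise 7 means O(file_summons).
Premise 1, O(archive_directive ⊃ ~file_summons), contraposes to O(file_summons ⊃ ~archive_directive); with O(file_summons) we get O(~archive_directive).
Premise 4, O(~authorize_specimen ⊃ archive_directive), contraposes to O(~archive_directive ⊃ authorize_specimen); with O(~archive_directive) we get O(authorize_specimen).
Premise 5 is O(authorize_specimen ⊃ ~freeze_account); since O(authorize_specimen), deontic closure gives O(~freeze_account).
Premises 2, 3, 6 do not contribute to this derivation.
So O(~freeze_account) follows.

Yes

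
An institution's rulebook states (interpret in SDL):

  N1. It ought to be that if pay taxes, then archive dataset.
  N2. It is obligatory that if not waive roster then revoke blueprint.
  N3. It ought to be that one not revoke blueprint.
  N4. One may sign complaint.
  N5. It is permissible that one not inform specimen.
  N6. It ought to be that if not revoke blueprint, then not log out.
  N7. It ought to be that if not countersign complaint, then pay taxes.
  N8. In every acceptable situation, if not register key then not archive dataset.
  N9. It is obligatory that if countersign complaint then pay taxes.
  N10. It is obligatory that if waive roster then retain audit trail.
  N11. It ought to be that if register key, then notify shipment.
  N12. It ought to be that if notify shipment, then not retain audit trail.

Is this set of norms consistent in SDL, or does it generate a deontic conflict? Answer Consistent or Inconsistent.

Premises 7 and 9 are O(¬countersign_complaint → pay_taxes) and O(countersign_complaint → pay_taxes); every ideal world satisfies ¬countersign_complaint or countersign_complaint, so in either case pay_taxes holds — hence O(pay_taxes).
Applying K to premise 1 (O(pay_taxes → archive_dataset)) and O(pay_taxes) yields O(archive_dataset).
Premise 8, O(¬register_key → ¬archive_dataset), contraposes to O(archive_dataset → register_key); with O(archive_dataset) we get O(register_key).
From O(register_key) and premise 11, O(register_key → notify_shipment), we obtain O(notify_shipment).
From O(notify_shipment) and premise 12, O(notify_shipment → ¬retain_audit_trail), we obtain O(¬retain_audit_trail).
Premise 10 is O(waive_roster → retain_audit_trail); contrapositively O(¬retain_audit_trail → ¬waive_roster). Since O(¬retain_audit_trail) holds, K gives O(¬waive_roster).
Applying K to premise 2 (O(¬waive_roster → revoke_blueprint)) and O(¬waive_roster) yields O(revoke_blueprint).
But premise 3 directly asserts O(¬revoke_blueprint).
We now have both O(revoke_blueprint) and O(¬revoke_blueprint) — revoke_blueprint is simultaneously obligatory and forbidden, violating the D-axiom.

Inconsistent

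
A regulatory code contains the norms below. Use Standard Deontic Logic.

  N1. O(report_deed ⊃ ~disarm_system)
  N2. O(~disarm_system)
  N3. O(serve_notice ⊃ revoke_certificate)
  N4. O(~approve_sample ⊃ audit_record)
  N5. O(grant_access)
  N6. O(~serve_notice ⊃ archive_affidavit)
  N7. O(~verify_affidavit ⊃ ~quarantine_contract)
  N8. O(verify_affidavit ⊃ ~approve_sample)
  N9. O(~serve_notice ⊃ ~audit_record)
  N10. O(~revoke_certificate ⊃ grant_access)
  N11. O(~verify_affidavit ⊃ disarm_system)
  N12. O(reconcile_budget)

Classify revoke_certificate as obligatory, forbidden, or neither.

Obligatory

From premise 2 we have O(~disarm_system).
The contrapositive of premise 11 (O(~verify_affidavit ⊃ disarm_system)) is O(~disarm_system ⊃ verify_affidavit), and O(~disarm_system) is already established, so O(verify_affidavit).
With premise 8, O(verify_affidavit ⊃ ~approve_sample), the K-axiom yields O(~approve_sample).
Applying K to premise 4 (O(~approve_sample ⊃ audit_record)) and O(~approve_sample) yields O(audit_record).
The contrapositive of premise 9 (O(~serve_notice ⊃ ~audit_record)) is O(audit_record ⊃ serve_notice), and O(audit_record) is already established, so O(serve_notice).
From O(serve_notice) and premise 3, O(serve_notice ⊃ revoke_certificate), we obtain O(revoke_certificate).
Premises 1, 5, 6, 7, 10, 12 do not contribute to this derivation.
Hence revoke_certificate is obligatory.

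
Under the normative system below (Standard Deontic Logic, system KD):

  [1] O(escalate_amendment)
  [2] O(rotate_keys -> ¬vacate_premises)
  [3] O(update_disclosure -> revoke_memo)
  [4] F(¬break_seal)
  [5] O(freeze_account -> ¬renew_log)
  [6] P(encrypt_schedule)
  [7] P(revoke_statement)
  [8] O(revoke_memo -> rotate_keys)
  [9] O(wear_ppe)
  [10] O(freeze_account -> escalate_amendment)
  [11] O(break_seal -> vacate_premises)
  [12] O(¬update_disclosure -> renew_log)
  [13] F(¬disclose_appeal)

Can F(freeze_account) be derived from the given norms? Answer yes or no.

Premise 4 is F(¬break_seal), i.e. O(break_seal).
Applying K to premise 11 (O(break_seal -> vacate_premises)) and O(break_seal) yields O(vacate_premises).
Premise 2 is O(rotate_keys -> ¬vacate_premises); contrapositively O(vacate_premises -> ¬rotate_keys). Since O(vacate_premises) holds, K gives O(¬rotate_keys).
The contrapositive of premise 8 (O(revoke_memo -> rotate_keys)) is O(¬rotate_keys -> ¬revoke_memo), and O(¬rotate_keys) is already established, so O(¬revoke_memo).
Premise 3, O(update_disclosure -> revoke_memo), contraposes to O(¬revoke_memo -> ¬update_disclosure); with O(¬revoke_memo) we get O(¬update_disclosure).
With premise 12, O(¬update_disclosure -> renew_log), the K-axiom yields O(renew_log).
The contrapositive of premise 5 (O(freeze_account -> ¬renew_log)) is O(renew_log -> ¬freeze_account), and O(renew_log) is already established, so O(¬freeze_account).
Premises 1, 6, 7, 9, 10, 13 do not contribute to this derivation.
So O(¬freeze_account) holds, i.e. F(freeze_account). The claim follows.

Yes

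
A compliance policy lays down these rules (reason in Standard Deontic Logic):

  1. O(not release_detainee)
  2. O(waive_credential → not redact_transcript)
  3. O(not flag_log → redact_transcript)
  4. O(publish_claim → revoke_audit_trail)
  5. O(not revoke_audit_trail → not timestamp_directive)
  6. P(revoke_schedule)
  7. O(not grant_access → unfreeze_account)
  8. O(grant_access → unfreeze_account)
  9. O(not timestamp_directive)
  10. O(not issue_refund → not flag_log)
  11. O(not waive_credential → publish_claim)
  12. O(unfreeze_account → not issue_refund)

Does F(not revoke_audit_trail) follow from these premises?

Yes

Premises 8 and 7 are O(grant_access → unfreeze_account) and O(not grant_access → unfreeze_account); every ideal world satisfies grant_access or not grant_access, so in either case unfreeze_account holds — hence O(unfreeze_account).
Applying K to premise 12 (O(unfreeze_account → not issue_refund)) and O(unfreeze_account) yields O(not issue_refund).
From O(not issue_refund) and premise 10, O(not issue_refund → not flag_log), we obtain O(not flag_log).
With premise 3, O(not flag_log → redact_transcript), the K-axiom yields O(redact_transcript).
Premise 2, O(waive_credential → not redact_transcript), contraposes to O(redact_transcript → not waive_credential); with O(redact_transcript) we get O(not waive_credential).
Applying K to premise 11 (O(not waive_credential → publish_claim)) and O(not waive_credential) yields O(publish_claim).
From O(publish_claim) and premise 4, O(publish_claim → revoke_audit_trail), we obtain O(revoke_audit_trail).
Premises 1, 5, 6, 9 do not contribute to this derivation.
So O(revoke_audit_trail) holds, i.e. F(not revoke_audit_trail). The claim follows.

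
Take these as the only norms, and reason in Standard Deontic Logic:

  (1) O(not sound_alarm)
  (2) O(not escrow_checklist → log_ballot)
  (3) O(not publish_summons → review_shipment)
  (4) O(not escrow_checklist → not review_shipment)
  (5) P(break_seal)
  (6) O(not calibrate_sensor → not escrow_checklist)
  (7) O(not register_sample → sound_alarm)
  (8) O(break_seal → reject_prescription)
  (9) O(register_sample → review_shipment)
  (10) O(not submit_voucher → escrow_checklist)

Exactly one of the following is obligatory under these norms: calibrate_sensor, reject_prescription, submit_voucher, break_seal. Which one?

calibrate_sensor

Premise 1 gives O(not sound_alarm).
Premise 7 is O(not register_sample → sound_alarm); contrapositively O(not sound_alarm → register_sample). Since O(not sound_alarm) holds, K gives O(register_sample).
With premise 9, O(register_sample → review_shipment), the K-axiom yields O(review_shipment).
Premise 4 is O(not escrow_checklist → not review_shipment); contrapositively O(review_shipment → escrow_checklist). Since O(review_shipment) holds, K gives O(escrow_checklist).
Premise 6, O(not calibrate_sensor → not escrow_checklist), contraposes to O(escrow_checklist → calibrate_sensor); with O(escrow_checklist) we get O(calibrate_sensor).
So O(calibrate_sensor) holds — calibrate_sensor is obligatory. None of the other listed options is made obligatory by any chain of premises.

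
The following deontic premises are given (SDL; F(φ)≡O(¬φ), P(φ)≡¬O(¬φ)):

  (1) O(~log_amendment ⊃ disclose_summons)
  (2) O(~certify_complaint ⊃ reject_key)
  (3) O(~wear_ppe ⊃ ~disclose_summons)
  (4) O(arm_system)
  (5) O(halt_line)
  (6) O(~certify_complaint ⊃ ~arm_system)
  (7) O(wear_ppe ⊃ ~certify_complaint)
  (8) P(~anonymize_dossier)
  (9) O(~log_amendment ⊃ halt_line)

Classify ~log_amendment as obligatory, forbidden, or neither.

Forbidden

Premise 4 states O(arm_system) outright.
Premise 6, O(~certify_complaint ⊃ ~arm_system), contraposes to O(arm_system ⊃ certify_complaint); with O(arm_system) we get O(certify_complaint).
The contrapositive of premise 7 (O(wear_ppe ⊃ ~certify_complaint)) is O(certify_complaint ⊃ ~wear_ppe), and O(certify_complaint) is already established, so O(~wear_ppe).
With premise 3, O(~wear_ppe ⊃ ~disclose_summons), the K-axiom yields O(~disclose_summons).
Premise 1 is O(~log_amendment ⊃ disclose_summons); contrapositively O(~disclose_summons ⊃ log_amendment). Since O(~disclose_summons) holds, K gives O(log_amendment).
Premises 2, 5, 8, 9 do not contribute to this derivation.
Thus O(log_amendment), which is F(~log_amendment): ~log_amendment is forbidden.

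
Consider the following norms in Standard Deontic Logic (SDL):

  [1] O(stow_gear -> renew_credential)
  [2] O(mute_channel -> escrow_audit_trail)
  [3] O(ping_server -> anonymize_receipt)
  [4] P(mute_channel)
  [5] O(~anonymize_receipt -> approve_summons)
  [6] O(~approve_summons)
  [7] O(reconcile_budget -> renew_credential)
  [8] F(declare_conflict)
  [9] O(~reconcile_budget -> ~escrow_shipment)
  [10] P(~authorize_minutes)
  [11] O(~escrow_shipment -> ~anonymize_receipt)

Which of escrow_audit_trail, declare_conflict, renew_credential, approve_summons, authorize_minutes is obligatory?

Premise 6 gives O(~approve_summons).
The contrapositive of premise 5 (O(~anonymize_receipt -> approve_summons)) is O(~approve_summons -> anonymize_receipt), and O(~approve_summons) is already established, so O(anonymize_receipt).
The contrapositive of premise 11 (O(~escrow_shipment -> ~anonymize_receipt)) is O(anonymize_receipt -> escrow_shipment), and O(anonymize_receipt) is already established, so O(escrow_shipment).
The contrapositive of premise 9 (O(~reconcile_budget -> ~escrow_shipment)) is O(escrow_shipment -> reconcile_budget), and O(escrow_shipment) is already established, so O(reconcile_budget).
From O(reconcile_budget) and premise 7, O(reconcile_budget -> renew_credential), we obtain O(renew_credential).
So O(renew_credential) holds — renew_credential is obligatory. None of the other listed options is made obligatory by any chain of premises.

renew_credential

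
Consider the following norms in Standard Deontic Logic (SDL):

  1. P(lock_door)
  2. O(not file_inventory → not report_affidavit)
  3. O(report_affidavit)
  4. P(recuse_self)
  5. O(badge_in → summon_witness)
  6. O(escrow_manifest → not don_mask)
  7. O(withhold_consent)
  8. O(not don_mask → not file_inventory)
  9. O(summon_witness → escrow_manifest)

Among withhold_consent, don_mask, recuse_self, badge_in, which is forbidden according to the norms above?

badge_in

Premise 3 states O(report_affidavit) outright.
The contrapositive of premise 2 (O(not file_inventory → not report_affidavit)) is O(report_affidavit → file_inventory), and O(report_affidavit) is already established, so O(file_inventory).
Premise 8 is O(not don_mask → not file_inventory); contrapositively O(file_inventory → don_mask). Since O(file_inventory) holds, K gives O(don_mask).
Premise 6 is O(escrow_manifest → not don_mask); contrapositively O(don_mask → not escrow_manifest). Since O(don_mask) holds, K gives O(not escrow_manifest).
Premise 9, O(summon_witness → escrow_manifest), contraposes to O(not escrow_manifest → not summon_witness); with O(not escrow_manifest) we get O(not summon_witness).
Premise 5 is O(badge_in → summon_witness); contrapositively O(not summon_witness → not badge_in). Since O(not summon_witness) holds, K gives O(not badge_in).
So O(not badge_in) holds, i.e. badge_in is forbidden. None of the other listed options is forbidden under the premises.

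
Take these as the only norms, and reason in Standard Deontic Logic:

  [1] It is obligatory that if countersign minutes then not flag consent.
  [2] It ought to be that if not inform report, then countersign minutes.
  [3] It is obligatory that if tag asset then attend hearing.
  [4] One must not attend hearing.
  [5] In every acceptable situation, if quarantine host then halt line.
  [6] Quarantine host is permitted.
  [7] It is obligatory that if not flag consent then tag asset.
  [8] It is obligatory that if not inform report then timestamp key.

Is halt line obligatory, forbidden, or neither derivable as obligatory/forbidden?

Premise 5 is O(quarantine_host → halt_line), but O(quarantine_host) is not derivable from the premises (the permission P(quarantine_host) asserts only ¬O(¬quarantine_host), not O(quarantine_host)), so it does not yield O(halt_line).
No premise or chain of K-axiom applications forces O(halt_line), and none forces O(¬halt_line). So halt_line is neither obligatory nor forbidden under these norms.

Neither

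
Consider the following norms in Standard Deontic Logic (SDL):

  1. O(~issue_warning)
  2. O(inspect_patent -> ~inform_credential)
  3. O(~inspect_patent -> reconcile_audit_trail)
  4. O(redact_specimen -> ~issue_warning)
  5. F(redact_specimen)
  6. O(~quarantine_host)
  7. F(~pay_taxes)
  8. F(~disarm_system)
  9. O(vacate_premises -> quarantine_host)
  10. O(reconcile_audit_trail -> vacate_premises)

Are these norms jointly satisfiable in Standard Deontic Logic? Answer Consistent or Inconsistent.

Premise 4 is O(redact_specimen -> ~issue_warning); even if O(~issue_warning) held, inferring O(redact_specimen) would be affirming the consequent — invalid.
So O(redact_specimen) is not derivable, and the apparent clash with O(~redact_specimen) does not arise.
A world satisfying every obligation exists (e.g. disarm_system=true, inform_credential=false, inspect_patent=true, issue_warning=false, pay_taxes=true, quarantine_host=false, reconcile_audit_trail=false, redact_specimen=false, vacate_premises=false); no atom is both obligatory and forbidden, so the set is consistent.

Consistent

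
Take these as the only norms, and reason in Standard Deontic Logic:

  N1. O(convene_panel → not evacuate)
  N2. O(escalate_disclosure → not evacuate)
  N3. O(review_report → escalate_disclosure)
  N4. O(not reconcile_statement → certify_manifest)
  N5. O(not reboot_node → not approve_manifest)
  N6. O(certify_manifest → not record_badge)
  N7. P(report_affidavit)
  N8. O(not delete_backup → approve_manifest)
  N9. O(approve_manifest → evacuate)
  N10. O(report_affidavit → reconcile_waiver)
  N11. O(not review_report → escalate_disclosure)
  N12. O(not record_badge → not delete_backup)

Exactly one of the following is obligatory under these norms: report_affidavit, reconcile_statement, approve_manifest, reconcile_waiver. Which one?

Premises 11 and 3 are O(not review_report → escalate_disclosure) and O(review_report → escalate_disclosure); every ideal world satisfies not review_report or review_report, so in either case escalate_disclosure holds — hence O(escalate_disclosure).
With premise 2, O(escalate_disclosure → not evacuate), the K-axiom yields O(not evacuate).
Premise 9 is O(approve_manifest → evacuate); contrapositively O(not evacuate → not approve_manifest). Since O(not evacuate) holds, K gives O(not approve_manifest).
Premise 8, O(not delete_backup → approve_manifest), contraposes to O(not approve_manifest → delete_backup); with O(not approve_manifest) we get O(delete_backup).
Premise 12 is O(not record_badge → not delete_backup); contrapositively O(delete_backup → record_badge). Since O(delete_backup) holds, K gives O(record_badge).
The contrapositive of premise 6 (O(certify_manifest → not record_badge)) is O(record_badge → not certify_manifest), and O(record_badge) is already established, so O(not certify_manifest).
Premise 4 is O(not reconcile_statement → certify_manifest); contrapositively O(not certify_manifest → reconcile_statement). Since O(not certify_manifest) holds, K gives O(reconcile_statement).
So O(reconcile_statement) holds — reconcile_statement is obligatory. None of the other listed options is made obligatory by any chain of premises.

reconcile_statement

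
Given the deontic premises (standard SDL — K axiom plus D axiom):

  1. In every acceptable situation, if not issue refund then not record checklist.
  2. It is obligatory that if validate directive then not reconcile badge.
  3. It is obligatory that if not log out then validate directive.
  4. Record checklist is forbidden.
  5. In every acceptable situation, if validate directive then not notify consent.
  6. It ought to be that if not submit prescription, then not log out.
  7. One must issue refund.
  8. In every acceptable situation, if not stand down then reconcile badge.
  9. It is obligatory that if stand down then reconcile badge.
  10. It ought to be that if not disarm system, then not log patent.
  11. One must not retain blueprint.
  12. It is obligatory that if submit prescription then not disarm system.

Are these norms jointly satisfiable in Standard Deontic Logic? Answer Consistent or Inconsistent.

Consistent

Premise 1 is O(¬issue_refund → ¬record_checklist); even if O(¬record_checklist) held, inferring O(¬issue_refund) would be affirming the consequent — invalid.
So O(¬issue_refund) is not derivable, and the apparent clash with O(issue_refund) does not arise.
A world satisfying every obligation exists (e.g. disarm_system=false, issue_refund=true, log_out=true, log_patent=false, notify_consent=false, reconcile_badge=true, record_checklist=false, retain_blueprint=false, stand_down=false, submit_prescription=true, validate_directive=false); no atom is both obligatory and forbidden, so the set is consistent.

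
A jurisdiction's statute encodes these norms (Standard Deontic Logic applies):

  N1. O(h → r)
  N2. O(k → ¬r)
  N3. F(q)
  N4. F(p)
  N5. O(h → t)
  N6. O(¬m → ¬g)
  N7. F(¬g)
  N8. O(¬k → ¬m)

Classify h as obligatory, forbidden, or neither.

Forbidden

Premise 7 is F(¬g), i.e. O(g).
The contrapositive of premise 6 (O(¬m → ¬g)) is O(g → m), and O(g) is already established, so O(m).
Premise 8, O(¬k → ¬m), contraposes to O(m → k); with O(m) we get O(k).
Applying K to premise 2 (O(k → ¬r)) and O(k) yields O(¬r).
Premise 1, O(h → r), contraposes to O(¬r → ¬h); with O(¬r) we get O(¬h).
Premises 3, 4, 5 do not contribute to this derivation.
Thus O(¬h), which is F(h): h is forbidden.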